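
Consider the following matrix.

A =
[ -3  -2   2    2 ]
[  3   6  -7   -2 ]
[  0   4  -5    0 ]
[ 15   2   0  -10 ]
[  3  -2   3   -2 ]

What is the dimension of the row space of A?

2

Row reduce to echelon form.
R2 ← R2 + R1: [0, 4, -5, 0]
R4 ← R4 + (5)·R1: [0, -8, 10, 0]
R5 ← R5 + R1: [0, -4, 5, 0]
R3 ← R3 − R2: [0, 0, 0, 0]
R4 ← R4 + (2)·R2: [0, 0, 0, 0]
R5 ← R5 + R2: [0, 0, 0, 0]
Echelon form has 2 nonzero rows, so rank(A) = 2.
The row space has dimension equal to the rank: 2.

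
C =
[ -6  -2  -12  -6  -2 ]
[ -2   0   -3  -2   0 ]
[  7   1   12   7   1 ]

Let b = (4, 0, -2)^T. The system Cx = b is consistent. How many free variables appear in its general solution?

3

Row reduce the augmented matrix [C | b].
R2 ← R2 − (1/3)·R1: [0, 2/3, 1, 0, 2/3, -4/3]
R3 ← R3 + (7/6)·R1: [0, -4/3, -2, 0, -4/3, 8/3]
R3 ← R3 + (2)·R2: [0, 0, 0, 0, 0, 0]
The echelon form has 2 nonzero rows, and every pivot lies in the first 5 columns, so rank(C) = rank([C|b]) = 2.
The system is consistent.
Free variables = (unknowns) − (rank) = 5 − 2 = 3.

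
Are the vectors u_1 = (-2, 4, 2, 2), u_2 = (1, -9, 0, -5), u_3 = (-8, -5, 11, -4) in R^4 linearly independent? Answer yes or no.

Form the matrix with these vectors as rows and row reduce.
R2 ← R2 + (1/2)·R1: [0, -7, 1, -4]
R3 ← R3 − (4)·R1: [0, -21, 3, -12]
R3 ← R3 − (3)·R2: [0, 0, 0, 0]
2 nonzero rows, so the 3 vectors span a space of dimension 2.
Since 2 < 3, the vectors are linearly dependent.

no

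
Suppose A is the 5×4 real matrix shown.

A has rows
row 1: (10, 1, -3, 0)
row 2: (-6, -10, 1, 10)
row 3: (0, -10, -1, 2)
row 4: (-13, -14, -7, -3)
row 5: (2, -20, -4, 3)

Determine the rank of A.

4

Row reduce to echelon form.
R2 ← R2 + (3/5)·R1: [0, -47/5, -4/5, 10]
R4 ← R4 + (13/10)·R1: [0, -127/10, -109/10, -3]
R5 ← R5 − (1/5)·R1: [0, -101/5, -17/5, 3]
R3 ← R3 − (50/47)·R2: [0, 0, -7/47, -406/47]
R4 ← R4 − (127/94)·R2: [0, 0, -923/94, -776/47]
R5 ← R5 − (101/47)·R2: [0, 0, -79/47, -869/47]
R4 ← R4 − (923/14)·R3: [0, 0, 0, 553]
R5 ← R5 − (79/7)·R3: [0, 0, 0, 79]
R5 ← R5 − (1/7)·R4: [0, 0, 0, 0]
Echelon form has 4 nonzero rows, so rank(A) = 4.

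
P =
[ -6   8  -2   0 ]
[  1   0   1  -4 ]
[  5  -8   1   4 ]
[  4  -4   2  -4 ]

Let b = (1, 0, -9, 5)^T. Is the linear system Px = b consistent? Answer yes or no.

no

Row reduce the augmented matrix [P | b].
R2 ← R2 + (1/6)·R1: [0, 4/3, 2/3, -4, 1/6]
R3 ← R3 + (5/6)·R1: [0, -4/3, -2/3, 4, -49/6]
R4 ← R4 + (2/3)·R1: [0, 4/3, 2/3, -4, 17/3]
R3 ← R3 + R2: [0, 0, 0, 0, -8]
R4 ← R4 − R2: [0, 0, 0, 0, 11/2]
R4 ← R4 + (11/16)·R3: [0, 0, 0, 0, 0]
The echelon form has 3 nonzero rows; the last pivot sits in the augmented column, so rank(P) = 2 but rank([P|b]) = 3.
Since the ranks differ, the system is inconsistent.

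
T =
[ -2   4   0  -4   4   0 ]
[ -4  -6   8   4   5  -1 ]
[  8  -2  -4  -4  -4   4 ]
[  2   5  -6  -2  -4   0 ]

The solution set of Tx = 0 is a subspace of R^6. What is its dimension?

Row reduce to echelon form.
R2 ← R2 − (2)·R1: [0, -14, 8, 12, -3, -1]
R3 ← R3 + (4)·R1: [0, 14, -4, -20, 12, 4]
R4 ← R4 + R1: [0, 9, -6, -6, 0, 0]
R3 ← R3 + R2: [0, 0, 4, -8, 9, 3]
R4 ← R4 + (9/14)·R2: [0, 0, -6/7, 12/7, -27/14, -9/14]
R4 ← R4 + (3/14)·R3: [0, 0, 0, 0, 0, 0]
3 nonzero rows, so rank(T) = 3.
T has 6 columns; by rank–nullity, nullity = 6 − 3 = 3.

3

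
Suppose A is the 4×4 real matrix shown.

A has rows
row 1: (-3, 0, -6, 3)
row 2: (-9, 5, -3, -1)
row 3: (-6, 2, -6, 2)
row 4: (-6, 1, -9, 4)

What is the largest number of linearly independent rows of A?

Row reduce to echelon form.
R2 ← R2 − (3)·R1: [0, 5, 15, -10]
R3 ← R3 − (2)·R1: [0, 2, 6, -4]
R4 ← R4 − (2)·R1: [0, 1, 3, -2]
R3 ← R3 − (2/5)·R2: [0, 0, 0, 0]
R4 ← R4 − (1/5)·R2: [0, 0, 0, 0]
Echelon form has 2 nonzero rows, so rank(A) = 2.
The rank gives the maximum number of linearly independent rows: 2.

2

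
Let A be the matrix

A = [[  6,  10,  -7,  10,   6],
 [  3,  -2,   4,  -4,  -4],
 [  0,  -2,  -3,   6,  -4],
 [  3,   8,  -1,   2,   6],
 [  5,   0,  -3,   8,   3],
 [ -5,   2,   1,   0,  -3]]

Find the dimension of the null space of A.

Row reduce to echelon form.
R2 ← R2 − (1/2)·R1: [0, -7, 15/2, -9, -7]
R4 ← R4 − (1/2)·R1: [0, 3, 5/2, -3, 3]
R5 ← R5 − (5/6)·R1: [0, -25/3, 17/6, -1/3, -2]
R6 ← R6 + (5/6)·R1: [0, 31/3, -29/6, 25/3, 2]
R3 ← R3 − (2/7)·R2: [0, 0, -36/7, 60/7, -2]
R4 ← R4 + (3/7)·R2: [0, 0, 40/7, -48/7, 0]
R5 ← R5 − (25/21)·R2: [0, 0, -128/21, 218/21, 19/3]
R6 ← R6 + (31/21)·R2: [0, 0, 131/21, -104/21, -25/3]
R4 ← R4 + (10/9)·R3: [0, 0, 0, 8/3, -20/9]
R5 ← R5 − (32/27)·R3: [0, 0, 0, 2/9, 235/27]
R6 ← R6 + (131/108)·R3: [0, 0, 0, 49/9, -581/54]
R5 ← R5 − (1/12)·R4: [0, 0, 0, 0, 80/9]
R6 ← R6 − (49/24)·R4: [0, 0, 0, 0, -56/9]
R6 ← R6 + (7/10)·R5: [0, 0, 0, 0, 0]
5 nonzero rows, so rank(A) = 5.
A has 5 columns; by rank–nullity, nullity = 5 − 5 = 0.

0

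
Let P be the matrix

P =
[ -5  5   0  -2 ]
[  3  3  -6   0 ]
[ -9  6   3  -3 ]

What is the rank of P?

2

Row reduce to echelon form.
R2 ← R2 + (3/5)·R1: [0, 6, -6, -6/5]
R3 ← R3 − (9/5)·R1: [0, -3, 3, 3/5]
R3 ← R3 + (1/2)·R2: [0, 0, 0, 0]
Echelon form has 2 nonzero rows, so rank(P) = 2.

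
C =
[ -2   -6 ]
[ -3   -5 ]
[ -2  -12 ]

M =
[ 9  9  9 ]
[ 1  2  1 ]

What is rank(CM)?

First compute CM:
[[-24, -30, -24],
 [-32, -37, -32],
 [-30, -42, -30]]
Now row reduce the product.
R2 ← R2 − (4/3)·R1: [0, 3, 0]
R3 ← R3 − (5/4)·R1: [0, -9/2, 0]
R3 ← R3 + (3/2)·R2: [0, 0, 0]
2 nonzero rows, so rank(CM) = 2.

2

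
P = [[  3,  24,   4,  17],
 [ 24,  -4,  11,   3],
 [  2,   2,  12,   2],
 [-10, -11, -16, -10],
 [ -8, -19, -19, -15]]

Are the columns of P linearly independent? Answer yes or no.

no

Row reduce P to echelon form.
R2 ← R2 − (8)·R1: [0, -196, -21, -133]
R3 ← R3 − (2/3)·R1: [0, -14, 28/3, -28/3]
R4 ← R4 + (10/3)·R1: [0, 69, -8/3, 140/3]
R5 ← R5 + (8/3)·R1: [0, 45, -25/3, 91/3]
R3 ← R3 − (1/14)·R2: [0, 0, 65/6, 1/6]
R4 ← R4 + (69/196)·R2: [0, 0, -845/84, -13/84]
R5 ← R5 + (45/196)·R2: [0, 0, -1105/84, -17/84]
R4 ← R4 + (13/14)·R3: [0, 0, 0, 0]
R5 ← R5 + (17/14)·R3: [0, 0, 0, 0]
3 pivots among 4 columns.
Only 3 < 4 pivot columns, so the columns are linearly dependent.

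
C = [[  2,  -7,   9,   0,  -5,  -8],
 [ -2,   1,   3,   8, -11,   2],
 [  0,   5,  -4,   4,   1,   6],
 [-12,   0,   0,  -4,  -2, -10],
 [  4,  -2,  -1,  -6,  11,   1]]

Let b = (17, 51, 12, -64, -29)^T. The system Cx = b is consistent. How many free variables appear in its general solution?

Row reduce the augmented matrix [C | b].
R2 ← R2 + R1: [0, -6, 12, 8, -16, -6, 68]
R4 ← R4 + (6)·R1: [0, -42, 54, -4, -32, -58, 38]
R5 ← R5 − (2)·R1: [0, 12, -19, -6, 21, 17, -63]
R3 ← R3 + (5/6)·R2: [0, 0, 6, 32/3, -37/3, 1, 206/3]
R4 ← R4 − (7)·R2: [0, 0, -30, -60, 80, -16, -438]
R5 ← R5 + (2)·R2: [0, 0, 5, 10, -11, 5, 73]
R4 ← R4 + (5)·R3: [0, 0, 0, -20/3, 55/3, -11, -284/3]
R5 ← R5 − (5/6)·R3: [0, 0, 0, 10/9, -13/18, 25/6, 142/9]
R5 ← R5 + (1/6)·R4: [0, 0, 0, 0, 7/3, 7/3, 0]
The echelon form has 5 nonzero rows, and every pivot lies in the first 6 columns, so rank(C) = rank([C|b]) = 5.
The system is consistent.
Free variables = (unknowns) − (rank) = 6 − 5 = 1.

1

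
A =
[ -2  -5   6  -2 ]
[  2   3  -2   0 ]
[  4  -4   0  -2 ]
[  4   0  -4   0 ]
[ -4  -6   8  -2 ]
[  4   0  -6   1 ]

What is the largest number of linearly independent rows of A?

Row reduce to echelon form.
R2 ← R2 + R1: [0, -2, 4, -2]
R3 ← R3 + (2)·R1: [0, -14, 12, -6]
R4 ← R4 + (2)·R1: [0, -10, 8, -4]
R5 ← R5 − (2)·R1: [0, 4, -4, 2]
R6 ← R6 + (2)·R1: [0, -10, 6, -3]
R3 ← R3 − (7)·R2: [0, 0, -16, 8]
R4 ← R4 − (5)·R2: [0, 0, -12, 6]
R5 ← R5 + (2)·R2: [0, 0, 4, -2]
R6 ← R6 − (5)·R2: [0, 0, -14, 7]
R4 ← R4 − (3/4)·R3: [0, 0, 0, 0]
R5 ← R5 + (1/4)·R3: [0, 0, 0, 0]
R6 ← R6 − (7/8)·R3: [0, 0, 0, 0]
Echelon form has 3 nonzero rows, so rank(A) = 3.
The rank gives the maximum number of linearly independent rows: 3.

3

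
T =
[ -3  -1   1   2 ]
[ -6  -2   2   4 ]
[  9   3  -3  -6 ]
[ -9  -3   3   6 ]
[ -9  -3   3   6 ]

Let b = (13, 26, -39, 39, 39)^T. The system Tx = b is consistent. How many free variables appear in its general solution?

3

Row reduce the augmented matrix [T | b].
R2 ← R2 − (2)·R1: [0, 0, 0, 0, 0]
R3 ← R3 + (3)·R1: [0, 0, 0, 0, 0]
R4 ← R4 − (3)·R1: [0, 0, 0, 0, 0]
R5 ← R5 − (3)·R1: [0, 0, 0, 0, 0]
The echelon form has 1 nonzero rows, and every pivot lies in the first 4 columns, so rank(T) = rank([T|b]) = 1.
The system is consistent.
Free variables = (unknowns) − (rank) = 4 − 1 = 3.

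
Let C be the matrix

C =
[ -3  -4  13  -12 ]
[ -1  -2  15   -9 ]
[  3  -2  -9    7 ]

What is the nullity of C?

1

Row reduce to echelon form.
R2 ← R2 − (1/3)·R1: [0, -2/3, 32/3, -5]
R3 ← R3 + R1: [0, -6, 4, -5]
R3 ← R3 − (9)·R2: [0, 0, -92, 40]
3 nonzero rows, so rank(C) = 3.
C has 4 columns; by rank–nullity, nullity = 4 − 3 = 1.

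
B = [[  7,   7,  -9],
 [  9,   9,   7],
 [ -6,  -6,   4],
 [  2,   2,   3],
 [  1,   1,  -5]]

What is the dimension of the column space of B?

2

Row reduce to echelon form.
R2 ← R2 − (9/7)·R1: [0, 0, 130/7]
R3 ← R3 + (6/7)·R1: [0, 0, -26/7]
R4 ← R4 − (2/7)·R1: [0, 0, 39/7]
R5 ← R5 − (1/7)·R1: [0, 0, -26/7]
R3 ← R3 + (1/5)·R2: [0, 0, 0]
R4 ← R4 − (3/10)·R2: [0, 0, 0]
R5 ← R5 + (1/5)·R2: [0, 0, 0]
Echelon form has 2 nonzero rows, so rank(B) = 2.
The column space has dimension equal to the rank: 2.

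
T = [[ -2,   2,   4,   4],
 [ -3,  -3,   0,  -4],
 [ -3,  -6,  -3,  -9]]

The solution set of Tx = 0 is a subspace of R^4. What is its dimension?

Row reduce to echelon form.
R2 ← R2 − (3/2)·R1: [0, -6, -6, -10]
R3 ← R3 − (3/2)·R1: [0, -9, -9, -15]
R3 ← R3 − (3/2)·R2: [0, 0, 0, 0]
2 nonzero rows, so rank(T) = 2.
T has 4 columns; by rank–nullity, nullity = 4 − 2 = 2.

2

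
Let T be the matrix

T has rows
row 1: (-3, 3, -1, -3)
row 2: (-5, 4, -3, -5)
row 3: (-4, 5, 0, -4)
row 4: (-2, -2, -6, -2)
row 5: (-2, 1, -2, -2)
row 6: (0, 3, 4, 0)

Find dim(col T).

2

Row reduce to echelon form.
R2 ← R2 − (5/3)·R1: [0, -1, -4/3, 0]
R3 ← R3 − (4/3)·R1: [0, 1, 4/3, 0]
R4 ← R4 − (2/3)·R1: [0, -4, -16/3, 0]
R5 ← R5 − (2/3)·R1: [0, -1, -4/3, 0]
R3 ← R3 + R2: [0, 0, 0, 0]
R4 ← R4 − (4)·R2: [0, 0, 0, 0]
R5 ← R5 − R2: [0, 0, 0, 0]
R6 ← R6 + (3)·R2: [0, 0, 0, 0]
Echelon form has 2 nonzero rows, so rank(T) = 2.
The column space has dimension equal to the rank: 2.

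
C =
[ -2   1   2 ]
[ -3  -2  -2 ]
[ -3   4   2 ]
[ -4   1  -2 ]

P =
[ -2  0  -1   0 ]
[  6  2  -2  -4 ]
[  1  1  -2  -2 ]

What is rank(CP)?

First compute CP:
[[ 12,   4,  -4,  -8],
 [ -8,  -6,  11,  12],
 [ 32,  10,  -9, -20],
 [ 12,   0,   6,   0]]
Now row reduce the product.
R2 ← R2 + (2/3)·R1: [0, -10/3, 25/3, 20/3]
R3 ← R3 − (8/3)·R1: [0, -2/3, 5/3, 4/3]
R4 ← R4 − R1: [0, -4, 10, 8]
R3 ← R3 − (1/5)·R2: [0, 0, 0, 0]
R4 ← R4 − (6/5)·R2: [0, 0, 0, 0]
2 nonzero rows, so rank(CP) = 2.

2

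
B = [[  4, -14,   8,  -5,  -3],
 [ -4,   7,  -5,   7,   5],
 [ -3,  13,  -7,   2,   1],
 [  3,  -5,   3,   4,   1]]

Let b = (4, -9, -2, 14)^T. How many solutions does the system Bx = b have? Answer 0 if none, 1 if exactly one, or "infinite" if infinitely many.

infinite

Row reduce the augmented matrix [B | b].
R2 ← R2 + R1: [0, -7, 3, 2, 2, -5]
R3 ← R3 + (3/4)·R1: [0, 5/2, -1, -7/4, -5/4, 1]
R4 ← R4 − (3/4)·R1: [0, 11/2, -3, 31/4, 13/4, 11]
R3 ← R3 + (5/14)·R2: [0, 0, 1/14, -29/28, -15/28, -11/14]
R4 ← R4 + (11/14)·R2: [0, 0, -9/14, 261/28, 135/28, 99/14]
R4 ← R4 + (9)·R3: [0, 0, 0, 0, 0, 0]
The echelon form has 3 nonzero rows, and every pivot lies in the first 5 columns, so rank(B) = rank([B|b]) = 3.
The system is consistent.
rank = 3 < 5 unknowns, so there are infinitely many solutions.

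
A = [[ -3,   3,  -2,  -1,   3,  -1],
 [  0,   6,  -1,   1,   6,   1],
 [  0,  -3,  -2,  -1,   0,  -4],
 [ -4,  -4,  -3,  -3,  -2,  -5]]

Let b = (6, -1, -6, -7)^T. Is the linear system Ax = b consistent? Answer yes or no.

Row reduce the augmented matrix [A | b].
R4 ← R4 − (4/3)·R1: [0, -8, -1/3, -5/3, -6, -11/3, -15]
R3 ← R3 + (1/2)·R2: [0, 0, -5/2, -1/2, 3, -7/2, -13/2]
R4 ← R4 + (4/3)·R2: [0, 0, -5/3, -1/3, 2, -7/3, -49/3]
R4 ← R4 − (2/3)·R3: [0, 0, 0, 0, 0, 0, -12]
The echelon form has 4 nonzero rows; the last pivot sits in the augmented column, so rank(A) = 3 but rank([A|b]) = 4.
Since the ranks differ, the system is inconsistent.

no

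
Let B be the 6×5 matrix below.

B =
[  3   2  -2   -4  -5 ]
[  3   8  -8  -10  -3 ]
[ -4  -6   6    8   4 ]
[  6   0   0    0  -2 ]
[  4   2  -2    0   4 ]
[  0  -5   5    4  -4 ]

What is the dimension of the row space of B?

Row reduce to echelon form.
R2 ← R2 − R1: [0, 6, -6, -6, 2]
R3 ← R3 + (4/3)·R1: [0, -10/3, 10/3, 8/3, -8/3]
R4 ← R4 − (2)·R1: [0, -4, 4, 8, 8]
R5 ← R5 − (4/3)·R1: [0, -2/3, 2/3, 16/3, 32/3]
R3 ← R3 + (5/9)·R2: [0, 0, 0, -2/3, -14/9]
R4 ← R4 + (2/3)·R2: [0, 0, 0, 4, 28/3]
R5 ← R5 + (1/9)·R2: [0, 0, 0, 14/3, 98/9]
R6 ← R6 + (5/6)·R2: [0, 0, 0, -1, -7/3]
R4 ← R4 + (6)·R3: [0, 0, 0, 0, 0]
R5 ← R5 + (7)·R3: [0, 0, 0, 0, 0]
R6 ← R6 − (3/2)·R3: [0, 0, 0, 0, 0]
Echelon form has 3 nonzero rows, so rank(B) = 3.
The row space has dimension equal to the rank: 3.

3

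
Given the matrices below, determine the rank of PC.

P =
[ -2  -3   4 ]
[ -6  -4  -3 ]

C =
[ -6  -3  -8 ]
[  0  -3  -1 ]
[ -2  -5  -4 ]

2

First compute PC:
[[  4,  -5,   3],
 [ 42,  45,  64]]
Now row reduce the product.
R2 ← R2 − (21/2)·R1: [0, 195/2, 65/2]
2 nonzero rows, so rank(PC) = 2.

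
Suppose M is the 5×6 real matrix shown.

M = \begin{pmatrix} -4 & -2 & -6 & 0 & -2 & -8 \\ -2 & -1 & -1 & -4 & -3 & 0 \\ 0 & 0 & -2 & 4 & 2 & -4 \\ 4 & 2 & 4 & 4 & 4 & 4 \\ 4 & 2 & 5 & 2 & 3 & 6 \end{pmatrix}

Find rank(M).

2

Row reduce to echelon form.
R2 ← R2 − (1/2)·R1: [0, 0, 2, -4, -2, 4]
R4 ← R4 + R1: [0, 0, -2, 4, 2, -4]
R5 ← R5 + R1: [0, 0, -1, 2, 1, -2]
R3 ← R3 + R2: [0, 0, 0, 0, 0, 0]
R4 ← R4 + R2: [0, 0, 0, 0, 0, 0]
R5 ← R5 + (1/2)·R2: [0, 0, 0, 0, 0, 0]
Echelon form has 2 nonzero rows, so rank(M) = 2.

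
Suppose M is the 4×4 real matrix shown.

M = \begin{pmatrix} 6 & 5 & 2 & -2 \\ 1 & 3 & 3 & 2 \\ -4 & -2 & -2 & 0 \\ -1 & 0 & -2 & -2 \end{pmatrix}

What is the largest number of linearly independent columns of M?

Row reduce to echelon form.
R2 ← R2 − (1/6)·R1: [0, 13/6, 8/3, 7/3]
R3 ← R3 + (2/3)·R1: [0, 4/3, -2/3, -4/3]
R4 ← R4 + (1/6)·R1: [0, 5/6, -5/3, -7/3]
R3 ← R3 − (8/13)·R2: [0, 0, -30/13, -36/13]
R4 ← R4 − (5/13)·R2: [0, 0, -35/13, -42/13]
R4 ← R4 − (7/6)·R3: [0, 0, 0, 0]
Echelon form has 3 nonzero rows, so rank(M) = 3.
The rank gives the maximum number of linearly independent columns: 3.

3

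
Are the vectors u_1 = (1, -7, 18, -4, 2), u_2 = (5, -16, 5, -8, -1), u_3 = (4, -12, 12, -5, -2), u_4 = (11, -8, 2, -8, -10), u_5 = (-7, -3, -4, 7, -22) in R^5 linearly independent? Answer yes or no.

yes

Form the matrix with these vectors as rows and row reduce.
R2 ← R2 − (5)·R1: [0, 19, -85, 12, -11]
R3 ← R3 − (4)·R1: [0, 16, -60, 11, -10]
R4 ← R4 − (11)·R1: [0, 69, -196, 36, -32]
R5 ← R5 + (7)·R1: [0, -52, 122, -21, -8]
R3 ← R3 − (16/19)·R2: [0, 0, 220/19, 17/19, -14/19]
R4 ← R4 − (69/19)·R2: [0, 0, 2141/19, -144/19, 151/19]
R5 ← R5 + (52/19)·R2: [0, 0, -2102/19, 225/19, -724/19]
R4 ← R4 − (2141/220)·R3: [0, 0, 0, -3583/220, 1663/110]
R5 ← R5 + (1051/110)·R3: [0, 0, 0, 2243/110, -2483/55]
R5 ← R5 + (4486/3583)·R4: [0, 0, 0, 0, -93936/3583]
5 nonzero rows, so the 5 vectors span a space of dimension 5.
Since 5 = 5, the vectors are linearly independent.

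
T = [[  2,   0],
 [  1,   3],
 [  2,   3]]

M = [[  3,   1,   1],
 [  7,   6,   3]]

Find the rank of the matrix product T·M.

First compute TM:
[[  6,   2,   2],
 [ 24,  19,  10],
 [ 27,  20,  11]]
Now row reduce the product.
R2 ← R2 − (4)·R1: [0, 11, 2]
R3 ← R3 − (9/2)·R1: [0, 11, 2]
R3 ← R3 − R2: [0, 0, 0]
2 nonzero rows, so rank(TM) = 2.

2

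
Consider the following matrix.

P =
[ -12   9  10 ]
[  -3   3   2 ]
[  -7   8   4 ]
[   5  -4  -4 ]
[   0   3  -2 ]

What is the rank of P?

Row reduce to echelon form.
R2 ← R2 − (1/4)·R1: [0, 3/4, -1/2]
R3 ← R3 − (7/12)·R1: [0, 11/4, -11/6]
R4 ← R4 + (5/12)·R1: [0, -1/4, 1/6]
R3 ← R3 − (11/3)·R2: [0, 0, 0]
R4 ← R4 + (1/3)·R2: [0, 0, 0]
R5 ← R5 − (4)·R2: [0, 0, 0]
Echelon form has 2 nonzero rows, so rank(P) = 2.

2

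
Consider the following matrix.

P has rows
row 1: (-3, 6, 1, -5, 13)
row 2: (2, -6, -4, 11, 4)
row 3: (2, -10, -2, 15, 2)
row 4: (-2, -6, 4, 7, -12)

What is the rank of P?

Row reduce to echelon form.
R2 ← R2 + (2/3)·R1: [0, -2, -10/3, 23/3, 38/3]
R3 ← R3 + (2/3)·R1: [0, -6, -4/3, 35/3, 32/3]
R4 ← R4 − (2/3)·R1: [0, -10, 10/3, 31/3, -62/3]
R3 ← R3 − (3)·R2: [0, 0, 26/3, -34/3, -82/3]
R4 ← R4 − (5)·R2: [0, 0, 20, -28, -84]
R4 ← R4 − (30/13)·R3: [0, 0, 0, -24/13, -272/13]
Echelon form has 4 nonzero rows, so rank(P) = 4.

4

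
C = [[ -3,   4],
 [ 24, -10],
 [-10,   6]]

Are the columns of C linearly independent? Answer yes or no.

yes

Row reduce C to echelon form.
R2 ← R2 + (8)·R1: [0, 22]
R3 ← R3 − (10/3)·R1: [0, -22/3]
R3 ← R3 + (1/3)·R2: [0, 0]
2 pivots among 2 columns.
Every column is a pivot column, so the columns are linearly independent.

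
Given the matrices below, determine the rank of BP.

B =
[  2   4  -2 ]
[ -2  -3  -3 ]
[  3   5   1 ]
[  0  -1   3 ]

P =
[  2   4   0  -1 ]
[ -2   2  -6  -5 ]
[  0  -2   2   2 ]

2

First compute BP:
[[ -4,  20, -28, -26],
 [  2,  -8,  12,  11],
 [ -4,  20, -28, -26],
 [  2,  -8,  12,  11]]
Now row reduce the product.
R2 ← R2 + (1/2)·R1: [0, 2, -2, -2]
R3 ← R3 − R1: [0, 0, 0, 0]
R4 ← R4 + (1/2)·R1: [0, 2, -2, -2]
R4 ← R4 − R2: [0, 0, 0, 0]
2 nonzero rows, so rank(BP) = 2.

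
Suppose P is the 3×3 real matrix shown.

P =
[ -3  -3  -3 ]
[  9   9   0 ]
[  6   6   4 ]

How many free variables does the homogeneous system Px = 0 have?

1

Row reduce to echelon form.
R2 ← R2 + (3)·R1: [0, 0, -9]
R3 ← R3 + (2)·R1: [0, 0, -2]
R3 ← R3 − (2/9)·R2: [0, 0, 0]
2 nonzero rows, so rank(P) = 2.
P has 3 columns; by rank–nullity, nullity = 3 − 2 = 1.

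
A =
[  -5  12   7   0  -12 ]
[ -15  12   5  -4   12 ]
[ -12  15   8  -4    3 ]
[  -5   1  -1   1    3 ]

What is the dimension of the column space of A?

3

Row reduce to echelon form.
R2 ← R2 − (3)·R1: [0, -24, -16, -4, 48]
R3 ← R3 − (12/5)·R1: [0, -69/5, -44/5, -4, 159/5]
R4 ← R4 − R1: [0, -11, -8, 1, 15]
R3 ← R3 − (23/40)·R2: [0, 0, 2/5, -17/10, 21/5]
R4 ← R4 − (11/24)·R2: [0, 0, -2/3, 17/6, -7]
R4 ← R4 + (5/3)·R3: [0, 0, 0, 0, 0]
Echelon form has 3 nonzero rows, so rank(A) = 3.
The column space has dimension equal to the rank: 3.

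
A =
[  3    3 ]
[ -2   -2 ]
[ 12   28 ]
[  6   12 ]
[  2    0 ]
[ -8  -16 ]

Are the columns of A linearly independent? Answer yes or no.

Row reduce A to echelon form.
R2 ← R2 + (2/3)·R1: [0, 0]
R3 ← R3 − (4)·R1: [0, 16]
R4 ← R4 − (2)·R1: [0, 6]
R5 ← R5 − (2/3)·R1: [0, -2]
R6 ← R6 + (8/3)·R1: [0, -8]
Swap R2 ↔ R3
R4 ← R4 − (3/8)·R2: [0, 0]
R5 ← R5 + (1/8)·R2: [0, 0]
R6 ← R6 + (1/2)·R2: [0, 0]
2 pivots among 2 columns.
Every column is a pivot column, so the columns are linearly independent.

yes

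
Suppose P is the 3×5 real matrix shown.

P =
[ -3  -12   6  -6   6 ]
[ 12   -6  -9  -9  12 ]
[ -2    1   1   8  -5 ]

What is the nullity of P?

2

Row reduce to echelon form.
R2 ← R2 + (4)·R1: [0, -54, 15, -33, 36]
R3 ← R3 − (2/3)·R1: [0, 9, -3, 12, -9]
R3 ← R3 + (1/6)·R2: [0, 0, -1/2, 13/2, -3]
3 nonzero rows, so rank(P) = 3.
P has 5 columns; by rank–nullity, nullity = 5 − 3 = 2.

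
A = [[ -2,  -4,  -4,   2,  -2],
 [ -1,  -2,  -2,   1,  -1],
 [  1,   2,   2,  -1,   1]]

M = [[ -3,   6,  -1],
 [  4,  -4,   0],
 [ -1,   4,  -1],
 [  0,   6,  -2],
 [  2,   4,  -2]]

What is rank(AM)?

First compute AM:
[[-10,  -8,   6],
 [ -5,  -4,   3],
 [  5,   4,  -3]]
Now row reduce the product.
R2 ← R2 − (1/2)·R1: [0, 0, 0]
R3 ← R3 + (1/2)·R1: [0, 0, 0]
1 nonzero row, so rank(AM) = 1.

1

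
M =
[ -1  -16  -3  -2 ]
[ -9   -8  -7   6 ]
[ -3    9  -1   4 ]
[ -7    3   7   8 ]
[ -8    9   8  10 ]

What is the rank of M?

3

Row reduce to echelon form.
R2 ← R2 − (9)·R1: [0, 136, 20, 24]
R3 ← R3 − (3)·R1: [0, 57, 8, 10]
R4 ← R4 − (7)·R1: [0, 115, 28, 22]
R5 ← R5 − (8)·R1: [0, 137, 32, 26]
R3 ← R3 − (57/136)·R2: [0, 0, -13/34, -1/17]
R4 ← R4 − (115/136)·R2: [0, 0, 377/34, 29/17]
R5 ← R5 − (137/136)·R2: [0, 0, 403/34, 31/17]
R4 ← R4 + (29)·R3: [0, 0, 0, 0]
R5 ← R5 + (31)·R3: [0, 0, 0, 0]
Echelon form has 3 nonzero rows, so rank(M) = 3.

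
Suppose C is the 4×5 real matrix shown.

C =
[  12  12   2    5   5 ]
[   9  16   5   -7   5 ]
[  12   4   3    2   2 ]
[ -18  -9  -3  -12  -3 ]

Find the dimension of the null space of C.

Row reduce to echelon form.
R2 ← R2 − (3/4)·R1: [0, 7, 7/2, -43/4, 5/4]
R3 ← R3 − R1: [0, -8, 1, -3, -3]
R4 ← R4 + (3/2)·R1: [0, 9, 0, -9/2, 9/2]
R3 ← R3 + (8/7)·R2: [0, 0, 5, -107/7, -11/7]
R4 ← R4 − (9/7)·R2: [0, 0, -9/2, 261/28, 81/28]
R4 ← R4 + (9/10)·R3: [0, 0, 0, -621/140, 207/140]
4 nonzero rows, so rank(C) = 4.
C has 5 columns; by rank–nullity, nullity = 5 − 4 = 1.

1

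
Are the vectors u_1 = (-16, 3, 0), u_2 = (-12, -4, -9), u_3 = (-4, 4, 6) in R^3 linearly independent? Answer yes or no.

yes

Form the matrix with these vectors as rows and row reduce.
R2 ← R2 − (3/4)·R1: [0, -25/4, -9]
R3 ← R3 − (1/4)·R1: [0, 13/4, 6]
R3 ← R3 + (13/25)·R2: [0, 0, 33/25]
3 nonzero rows, so the 3 vectors span a space of dimension 3.
Since 3 = 3, the vectors are linearly independent.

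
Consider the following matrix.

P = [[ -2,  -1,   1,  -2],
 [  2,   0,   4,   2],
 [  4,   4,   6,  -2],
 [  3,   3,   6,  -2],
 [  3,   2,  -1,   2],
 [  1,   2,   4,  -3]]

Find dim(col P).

Row reduce to echelon form.
R2 ← R2 + R1: [0, -1, 5, 0]
R3 ← R3 + (2)·R1: [0, 2, 8, -6]
R4 ← R4 + (3/2)·R1: [0, 3/2, 15/2, -5]
R5 ← R5 + (3/2)·R1: [0, 1/2, 1/2, -1]
R6 ← R6 + (1/2)·R1: [0, 3/2, 9/2, -4]
R3 ← R3 + (2)·R2: [0, 0, 18, -6]
R4 ← R4 + (3/2)·R2: [0, 0, 15, -5]
R5 ← R5 + (1/2)·R2: [0, 0, 3, -1]
R6 ← R6 + (3/2)·R2: [0, 0, 12, -4]
R4 ← R4 − (5/6)·R3: [0, 0, 0, 0]
R5 ← R5 − (1/6)·R3: [0, 0, 0, 0]
R6 ← R6 − (2/3)·R3: [0, 0, 0, 0]
Echelon form has 3 nonzero rows, so rank(P) = 3.
The column space has dimension equal to the rank: 3.

3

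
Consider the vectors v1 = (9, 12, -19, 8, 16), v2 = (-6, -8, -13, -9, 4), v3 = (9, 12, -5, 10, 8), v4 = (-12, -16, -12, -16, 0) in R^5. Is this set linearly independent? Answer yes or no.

no

Form the matrix with these vectors as rows and row reduce.
R2 ← R2 + (2/3)·R1: [0, 0, -77/3, -11/3, 44/3]
R3 ← R3 − R1: [0, 0, 14, 2, -8]
R4 ← R4 + (4/3)·R1: [0, 0, -112/3, -16/3, 64/3]
R3 ← R3 + (6/11)·R2: [0, 0, 0, 0, 0]
R4 ← R4 − (16/11)·R2: [0, 0, 0, 0, 0]
2 nonzero rows, so the 4 vectors span a space of dimension 2.
Since 2 < 4, the vectors are linearly dependent.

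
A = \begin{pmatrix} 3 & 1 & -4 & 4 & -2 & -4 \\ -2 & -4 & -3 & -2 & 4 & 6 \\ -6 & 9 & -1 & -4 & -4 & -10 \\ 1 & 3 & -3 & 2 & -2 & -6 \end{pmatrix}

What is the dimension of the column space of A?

4

Row reduce to echelon form.
R2 ← R2 + (2/3)·R1: [0, -10/3, -17/3, 2/3, 8/3, 10/3]
R3 ← R3 + (2)·R1: [0, 11, -9, 4, -8, -18]
R4 ← R4 − (1/3)·R1: [0, 8/3, -5/3, 2/3, -4/3, -14/3]
R3 ← R3 + (33/10)·R2: [0, 0, -277/10, 31/5, 4/5, -7]
R4 ← R4 + (4/5)·R2: [0, 0, -31/5, 6/5, 4/5, -2]
R4 ← R4 − (62/277)·R3: [0, 0, 0, -52/277, 172/277, -120/277]
Echelon form has 4 nonzero rows, so rank(A) = 4.
The column space has dimension equal to the rank: 4.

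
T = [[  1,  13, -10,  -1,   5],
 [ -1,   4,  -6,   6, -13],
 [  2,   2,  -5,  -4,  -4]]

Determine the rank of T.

3

Row reduce to echelon form.
R2 ← R2 + R1: [0, 17, -16, 5, -8]
R3 ← R3 − (2)·R1: [0, -24, 15, -2, -14]
R3 ← R3 + (24/17)·R2: [0, 0, -129/17, 86/17, -430/17]
Echelon form has 3 nonzero rows, so rank(T) = 3.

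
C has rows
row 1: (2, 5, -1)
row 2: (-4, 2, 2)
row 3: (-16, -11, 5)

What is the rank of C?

3

Row reduce to echelon form.
R2 ← R2 + (2)·R1: [0, 12, 0]
R3 ← R3 + (8)·R1: [0, 29, -3]
R3 ← R3 − (29/12)·R2: [0, 0, -3]
Echelon form has 3 nonzero rows, so rank(C) = 3.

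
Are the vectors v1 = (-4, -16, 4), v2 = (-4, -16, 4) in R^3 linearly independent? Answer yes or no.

Form the matrix with these vectors as rows and row reduce.
R2 ← R2 − R1: [0, 0, 0]
1 nonzero row, so the 2 vectors span a space of dimension 1.
Since 1 < 2, the vectors are linearly dependent.

no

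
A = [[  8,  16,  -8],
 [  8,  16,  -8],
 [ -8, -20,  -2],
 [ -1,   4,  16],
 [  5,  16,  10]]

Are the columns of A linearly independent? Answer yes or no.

Row reduce A to echelon form.
R2 ← R2 − R1: [0, 0, 0]
R3 ← R3 + R1: [0, -4, -10]
R4 ← R4 + (1/8)·R1: [0, 6, 15]
R5 ← R5 − (5/8)·R1: [0, 6, 15]
Swap R2 ↔ R3
R4 ← R4 + (3/2)·R2: [0, 0, 0]
R5 ← R5 + (3/2)·R2: [0, 0, 0]
2 pivots among 3 columns.
Only 2 < 3 pivot columns, so the columns are linearly dependent.

no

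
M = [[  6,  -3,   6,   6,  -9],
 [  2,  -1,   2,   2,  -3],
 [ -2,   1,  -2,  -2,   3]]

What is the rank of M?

1

Row reduce to echelon form.
R2 ← R2 − (1/3)·R1: [0, 0, 0, 0, 0]
R3 ← R3 + (1/3)·R1: [0, 0, 0, 0, 0]
Echelon form has 1 nonzero row, so rank(M) = 1.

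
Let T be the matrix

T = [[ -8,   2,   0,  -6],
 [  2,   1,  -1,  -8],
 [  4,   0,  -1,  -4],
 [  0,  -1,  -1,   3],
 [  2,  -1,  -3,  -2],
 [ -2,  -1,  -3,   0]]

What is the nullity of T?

1

Row reduce to echelon form.
R2 ← R2 + (1/4)·R1: [0, 3/2, -1, -19/2]
R3 ← R3 + (1/2)·R1: [0, 1, -1, -7]
R5 ← R5 + (1/4)·R1: [0, -1/2, -3, -7/2]
R6 ← R6 − (1/4)·R1: [0, -3/2, -3, 3/2]
R3 ← R3 − (2/3)·R2: [0, 0, -1/3, -2/3]
R4 ← R4 + (2/3)·R2: [0, 0, -5/3, -10/3]
R5 ← R5 + (1/3)·R2: [0, 0, -10/3, -20/3]
R6 ← R6 + R2: [0, 0, -4, -8]
R4 ← R4 − (5)·R3: [0, 0, 0, 0]
R5 ← R5 − (10)·R3: [0, 0, 0, 0]
R6 ← R6 − (12)·R3: [0, 0, 0, 0]
3 nonzero rows, so rank(T) = 3.
T has 4 columns; by rank–nullity, nullity = 4 − 3 = 1.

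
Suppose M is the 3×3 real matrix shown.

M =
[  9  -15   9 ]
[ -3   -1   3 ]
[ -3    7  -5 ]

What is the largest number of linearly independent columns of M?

2

Row reduce to echelon form.
R2 ← R2 + (1/3)·R1: [0, -6, 6]
R3 ← R3 + (1/3)·R1: [0, 2, -2]
R3 ← R3 + (1/3)·R2: [0, 0, 0]
Echelon form has 2 nonzero rows, so rank(M) = 2.
The rank gives the maximum number of linearly independent columns: 2.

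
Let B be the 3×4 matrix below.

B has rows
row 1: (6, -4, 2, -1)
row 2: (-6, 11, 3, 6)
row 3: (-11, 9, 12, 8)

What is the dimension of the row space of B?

3

Row reduce to echelon form.
R2 ← R2 + R1: [0, 7, 5, 5]
R3 ← R3 + (11/6)·R1: [0, 5/3, 47/3, 37/6]
R3 ← R3 − (5/21)·R2: [0, 0, 304/21, 209/42]
Echelon form has 3 nonzero rows, so rank(B) = 3.
The row space has dimension equal to the rank: 3.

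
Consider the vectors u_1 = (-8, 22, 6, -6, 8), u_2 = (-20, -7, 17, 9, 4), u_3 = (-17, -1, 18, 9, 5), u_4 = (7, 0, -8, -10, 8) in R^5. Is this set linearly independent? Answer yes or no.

yes

Form the matrix with these vectors as rows and row reduce.
R2 ← R2 − (5/2)·R1: [0, -62, 2, 24, -16]
R3 ← R3 − (17/8)·R1: [0, -191/4, 21/4, 87/4, -12]
R4 ← R4 + (7/8)·R1: [0, 77/4, -11/4, -61/4, 15]
R3 ← R3 − (191/248)·R2: [0, 0, 115/31, 405/124, 10/31]
R4 ← R4 + (77/248)·R2: [0, 0, -66/31, -967/124, 311/31]
R4 ← R4 + (66/115)·R3: [0, 0, 0, -545/92, 235/23]
4 nonzero rows, so the 4 vectors span a space of dimension 4.
Since 4 = 4, the vectors are linearly independent.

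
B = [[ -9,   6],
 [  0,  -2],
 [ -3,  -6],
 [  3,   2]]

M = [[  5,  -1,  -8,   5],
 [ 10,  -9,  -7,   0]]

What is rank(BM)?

First compute BM:
[[ 15, -45,  30, -45],
 [-20,  18,  14,   0],
 [-75,  57,  66, -15],
 [ 35, -21, -38,  15]]
Now row reduce the product.
R2 ← R2 + (4/3)·R1: [0, -42, 54, -60]
R3 ← R3 + (5)·R1: [0, -168, 216, -240]
R4 ← R4 − (7/3)·R1: [0, 84, -108, 120]
R3 ← R3 − (4)·R2: [0, 0, 0, 0]
R4 ← R4 + (2)·R2: [0, 0, 0, 0]
2 nonzero rows, so rank(BM) = 2.

2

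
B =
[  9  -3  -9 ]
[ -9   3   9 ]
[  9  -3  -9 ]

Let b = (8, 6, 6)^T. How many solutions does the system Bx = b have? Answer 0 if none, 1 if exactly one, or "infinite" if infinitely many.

Row reduce the augmented matrix [B | b].
R2 ← R2 + R1: [0, 0, 0, 14]
R3 ← R3 − R1: [0, 0, 0, -2]
R3 ← R3 + (1/7)·R2: [0, 0, 0, 0]
The echelon form has 2 nonzero rows; the last pivot sits in the augmented column, so rank(B) = 1 but rank([B|b]) = 2.
Since the ranks differ, the system is inconsistent.
It has no solutions.

0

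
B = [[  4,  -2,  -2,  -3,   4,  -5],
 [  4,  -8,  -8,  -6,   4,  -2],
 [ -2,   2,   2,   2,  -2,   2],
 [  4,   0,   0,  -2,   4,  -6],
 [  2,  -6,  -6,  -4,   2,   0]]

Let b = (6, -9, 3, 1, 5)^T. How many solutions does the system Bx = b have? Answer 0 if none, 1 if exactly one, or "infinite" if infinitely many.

Row reduce the augmented matrix [B | b].
R2 ← R2 − R1: [0, -6, -6, -3, 0, 3, -15]
R3 ← R3 + (1/2)·R1: [0, 1, 1, 1/2, 0, -1/2, 6]
R4 ← R4 − R1: [0, 2, 2, 1, 0, -1, -5]
R5 ← R5 − (1/2)·R1: [0, -5, -5, -5/2, 0, 5/2, 2]
R3 ← R3 + (1/6)·R2: [0, 0, 0, 0, 0, 0, 7/2]
R4 ← R4 + (1/3)·R2: [0, 0, 0, 0, 0, 0, -10]
R5 ← R5 − (5/6)·R2: [0, 0, 0, 0, 0, 0, 29/2]
R4 ← R4 + (20/7)·R3: [0, 0, 0, 0, 0, 0, 0]
R5 ← R5 − (29/7)·R3: [0, 0, 0, 0, 0, 0, 0]
The echelon form has 3 nonzero rows; the last pivot sits in the augmented column, so rank(B) = 2 but rank([B|b]) = 3.
Since the ranks differ, the system is inconsistent.
It has no solutions.

0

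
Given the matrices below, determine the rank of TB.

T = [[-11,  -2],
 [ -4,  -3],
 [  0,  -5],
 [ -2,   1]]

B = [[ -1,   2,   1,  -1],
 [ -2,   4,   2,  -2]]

First compute TB:
[[ 15, -30, -15,  15],
 [ 10, -20, -10,  10],
 [ 10, -20, -10,  10],
 [  0,   0,   0,   0]]
Now row reduce the product.
R2 ← R2 − (2/3)·R1: [0, 0, 0, 0]
R3 ← R3 − (2/3)·R1: [0, 0, 0, 0]
1 nonzero row, so rank(TB) = 1.

1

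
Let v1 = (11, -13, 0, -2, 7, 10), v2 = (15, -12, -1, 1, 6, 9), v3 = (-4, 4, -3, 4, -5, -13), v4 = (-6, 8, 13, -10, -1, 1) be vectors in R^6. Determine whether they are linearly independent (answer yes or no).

yes

Form the matrix with these vectors as rows and row reduce.
R2 ← R2 − (15/11)·R1: [0, 63/11, -1, 41/11, -39/11, -51/11]
R3 ← R3 + (4/11)·R1: [0, -8/11, -3, 36/11, -27/11, -103/11]
R4 ← R4 + (6/11)·R1: [0, 10/11, 13, -122/11, 31/11, 71/11]
R3 ← R3 + (8/63)·R2: [0, 0, -197/63, 236/63, -61/21, -209/21]
R4 ← R4 − (10/63)·R2: [0, 0, 829/63, -736/63, 71/21, 151/21]
R4 ← R4 + (829/197)·R3: [0, 0, 0, 804/197, -1742/197, -6834/197]
4 nonzero rows, so the 4 vectors span a space of dimension 4.
Since 4 = 4, the vectors are linearly independent.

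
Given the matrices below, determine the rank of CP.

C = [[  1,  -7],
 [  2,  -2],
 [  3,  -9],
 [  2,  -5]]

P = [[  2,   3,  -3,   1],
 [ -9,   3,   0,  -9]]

First compute CP:
[[ 65, -18,  -3,  64],
 [ 22,   0,  -6,  20],
 [ 87, -18,  -9,  84],
 [ 49,  -9,  -6,  47]]
Now row reduce the product.
R2 ← R2 − (22/65)·R1: [0, 396/65, -324/65, -108/65]
R3 ← R3 − (87/65)·R1: [0, 396/65, -324/65, -108/65]
R4 ← R4 − (49/65)·R1: [0, 297/65, -243/65, -81/65]
R3 ← R3 − R2: [0, 0, 0, 0]
R4 ← R4 − (3/4)·R2: [0, 0, 0, 0]
2 nonzero rows, so rank(CP) = 2.

2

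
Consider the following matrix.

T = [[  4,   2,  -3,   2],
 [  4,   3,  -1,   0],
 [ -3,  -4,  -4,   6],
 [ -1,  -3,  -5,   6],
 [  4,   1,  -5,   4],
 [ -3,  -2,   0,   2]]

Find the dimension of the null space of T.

Row reduce to echelon form.
R2 ← R2 − R1: [0, 1, 2, -2]
R3 ← R3 + (3/4)·R1: [0, -5/2, -25/4, 15/2]
R4 ← R4 + (1/4)·R1: [0, -5/2, -23/4, 13/2]
R5 ← R5 − R1: [0, -1, -2, 2]
R6 ← R6 + (3/4)·R1: [0, -1/2, -9/4, 7/2]
R3 ← R3 + (5/2)·R2: [0, 0, -5/4, 5/2]
R4 ← R4 + (5/2)·R2: [0, 0, -3/4, 3/2]
R5 ← R5 + R2: [0, 0, 0, 0]
R6 ← R6 + (1/2)·R2: [0, 0, -5/4, 5/2]
R4 ← R4 − (3/5)·R3: [0, 0, 0, 0]
R6 ← R6 − R3: [0, 0, 0, 0]
3 nonzero rows, so rank(T) = 3.
T has 4 columns; by rank–nullity, nullity = 4 − 3 = 1.

1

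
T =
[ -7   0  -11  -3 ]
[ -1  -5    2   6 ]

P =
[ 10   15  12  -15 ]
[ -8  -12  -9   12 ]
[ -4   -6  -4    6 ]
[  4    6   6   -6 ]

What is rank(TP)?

First compute TP:
[[-38, -57, -58,  57],
 [ 46,  69,  61, -69]]
Now row reduce the product.
R2 ← R2 + (23/19)·R1: [0, 0, -175/19, 0]
2 nonzero rows, so rank(TP) = 2.

2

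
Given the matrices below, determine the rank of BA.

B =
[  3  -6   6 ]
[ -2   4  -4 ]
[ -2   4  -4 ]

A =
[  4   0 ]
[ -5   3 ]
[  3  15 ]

1

First compute BA:
[[ 60,  72],
 [-40, -48],
 [-40, -48]]
Now row reduce the product.
R2 ← R2 + (2/3)·R1: [0, 0]
R3 ← R3 + (2/3)·R1: [0, 0]
1 nonzero row, so rank(BA) = 1.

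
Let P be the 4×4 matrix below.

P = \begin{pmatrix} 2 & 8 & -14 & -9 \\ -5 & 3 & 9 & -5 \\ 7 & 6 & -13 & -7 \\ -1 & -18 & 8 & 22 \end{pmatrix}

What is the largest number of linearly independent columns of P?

4

Row reduce to echelon form.
R2 ← R2 + (5/2)·R1: [0, 23, -26, -55/2]
R3 ← R3 − (7/2)·R1: [0, -22, 36, 49/2]
R4 ← R4 + (1/2)·R1: [0, -14, 1, 35/2]
R3 ← R3 + (22/23)·R2: [0, 0, 256/23, -83/46]
R4 ← R4 + (14/23)·R2: [0, 0, -341/23, 35/46]
R4 ← R4 + (341/256)·R3: [0, 0, 0, -841/512]
Echelon form has 4 nonzero rows, so rank(P) = 4.
The rank gives the maximum number of linearly independent columns: 4.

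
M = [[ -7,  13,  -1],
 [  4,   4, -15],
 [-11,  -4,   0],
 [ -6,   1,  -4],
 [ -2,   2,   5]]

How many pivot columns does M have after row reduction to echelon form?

Row reduce to echelon form.
R2 ← R2 + (4/7)·R1: [0, 80/7, -109/7]
R3 ← R3 − (11/7)·R1: [0, -171/7, 11/7]
R4 ← R4 − (6/7)·R1: [0, -71/7, -22/7]
R5 ← R5 − (2/7)·R1: [0, -12/7, 37/7]
R3 ← R3 + (171/80)·R2: [0, 0, -2537/80]
R4 ← R4 + (71/80)·R2: [0, 0, -1357/80]
R5 ← R5 + (3/20)·R2: [0, 0, 59/20]
R4 ← R4 − (23/43)·R3: [0, 0, 0]
R5 ← R5 + (4/43)·R3: [0, 0, 0]
Echelon form has 3 nonzero rows, so rank(M) = 3.
Each nonzero row contributes one pivot column: 3 pivot columns.

3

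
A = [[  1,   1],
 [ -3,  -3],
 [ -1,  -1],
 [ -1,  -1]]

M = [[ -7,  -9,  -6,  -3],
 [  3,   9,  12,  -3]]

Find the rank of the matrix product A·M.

First compute AM:
[[ -4,   0,   6,  -6],
 [ 12,   0, -18,  18],
 [  4,   0,  -6,   6],
 [  4,   0,  -6,   6]]
Now row reduce the product.
R2 ← R2 + (3)·R1: [0, 0, 0, 0]
R3 ← R3 + R1: [0, 0, 0, 0]
R4 ← R4 + R1: [0, 0, 0, 0]
1 nonzero row, so rank(AM) = 1.

1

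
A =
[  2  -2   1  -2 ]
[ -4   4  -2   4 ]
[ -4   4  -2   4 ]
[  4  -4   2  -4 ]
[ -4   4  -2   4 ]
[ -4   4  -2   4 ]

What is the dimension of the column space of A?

Row reduce to echelon form.
R2 ← R2 + (2)·R1: [0, 0, 0, 0]
R3 ← R3 + (2)·R1: [0, 0, 0, 0]
R4 ← R4 − (2)·R1: [0, 0, 0, 0]
R5 ← R5 + (2)·R1: [0, 0, 0, 0]
R6 ← R6 + (2)·R1: [0, 0, 0, 0]
Echelon form has 1 nonzero row, so rank(A) = 1.
The column space has dimension equal to the rank: 1.

1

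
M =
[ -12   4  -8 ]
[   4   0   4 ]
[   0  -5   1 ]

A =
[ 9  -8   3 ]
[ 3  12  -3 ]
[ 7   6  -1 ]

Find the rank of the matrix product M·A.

2

First compute MA:
[[-152,  96, -40],
 [ 64,  -8,   8],
 [ -8, -54,  14]]
Now row reduce the product.
R2 ← R2 + (8/19)·R1: [0, 616/19, -168/19]
R3 ← R3 − (1/19)·R1: [0, -1122/19, 306/19]
R3 ← R3 + (51/28)·R2: [0, 0, 0]
2 nonzero rows, so rank(MA) = 2.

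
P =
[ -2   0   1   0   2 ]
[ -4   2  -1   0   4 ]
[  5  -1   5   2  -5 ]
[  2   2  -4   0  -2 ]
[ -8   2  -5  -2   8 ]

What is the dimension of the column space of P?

3

Row reduce to echelon form.
R2 ← R2 − (2)·R1: [0, 2, -3, 0, 0]
R3 ← R3 + (5/2)·R1: [0, -1, 15/2, 2, 0]
R4 ← R4 + R1: [0, 2, -3, 0, 0]
R5 ← R5 − (4)·R1: [0, 2, -9, -2, 0]
R3 ← R3 + (1/2)·R2: [0, 0, 6, 2, 0]
R4 ← R4 − R2: [0, 0, 0, 0, 0]
R5 ← R5 − R2: [0, 0, -6, -2, 0]
R5 ← R5 + R3: [0, 0, 0, 0, 0]
Echelon form has 3 nonzero rows, so rank(P) = 3.
The column space has dimension equal to the rank: 3.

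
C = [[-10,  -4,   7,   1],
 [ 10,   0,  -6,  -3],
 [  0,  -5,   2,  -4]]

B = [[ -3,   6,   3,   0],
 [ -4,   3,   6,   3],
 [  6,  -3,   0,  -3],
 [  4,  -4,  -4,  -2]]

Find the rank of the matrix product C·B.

First compute CB:
[[ 92, -97, -58, -35],
 [-78,  90,  42,  24],
 [ 16,  -5, -14, -13]]
Now row reduce the product.
R2 ← R2 + (39/46)·R1: [0, 357/46, -165/23, -261/46]
R3 ← R3 − (4/23)·R1: [0, 273/23, -90/23, -159/23]
R3 ← R3 − (26/17)·R2: [0, 0, 120/17, 30/17]
3 nonzero rows, so rank(CB) = 3.

3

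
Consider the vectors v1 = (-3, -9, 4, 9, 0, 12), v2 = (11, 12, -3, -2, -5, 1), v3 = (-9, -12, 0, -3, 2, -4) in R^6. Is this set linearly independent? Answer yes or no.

yes

Form the matrix with these vectors as rows and row reduce.
R2 ← R2 + (11/3)·R1: [0, -21, 35/3, 31, -5, 45]
R3 ← R3 − (3)·R1: [0, 15, -12, -30, 2, -40]
R3 ← R3 + (5/7)·R2: [0, 0, -11/3, -55/7, -11/7, -55/7]
3 nonzero rows, so the 3 vectors span a space of dimension 3.
Since 3 = 3, the vectors are linearly independent.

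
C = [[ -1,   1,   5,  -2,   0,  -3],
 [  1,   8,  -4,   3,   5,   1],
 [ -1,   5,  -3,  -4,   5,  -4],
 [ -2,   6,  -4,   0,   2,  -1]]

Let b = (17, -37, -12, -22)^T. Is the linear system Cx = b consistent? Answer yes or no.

yes

Row reduce the augmented matrix [C | b].
R2 ← R2 + R1: [0, 9, 1, 1, 5, -2, -20]
R3 ← R3 − R1: [0, 4, -8, -2, 5, -1, -29]
R4 ← R4 − (2)·R1: [0, 4, -14, 4, 2, 5, -56]
R3 ← R3 − (4/9)·R2: [0, 0, -76/9, -22/9, 25/9, -1/9, -181/9]
R4 ← R4 − (4/9)·R2: [0, 0, -130/9, 32/9, -2/9, 53/9, -424/9]
R4 ← R4 − (65/38)·R3: [0, 0, 0, 147/19, -189/38, 231/38, -483/38]
The echelon form has 4 nonzero rows, and every pivot lies in the first 6 columns, so rank(C) = rank([C|b]) = 4.
The system is consistent.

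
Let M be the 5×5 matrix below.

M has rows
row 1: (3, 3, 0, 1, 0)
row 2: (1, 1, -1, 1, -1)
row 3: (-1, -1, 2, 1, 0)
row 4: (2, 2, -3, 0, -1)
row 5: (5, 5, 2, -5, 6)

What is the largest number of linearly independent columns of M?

3

Row reduce to echelon form.
R2 ← R2 − (1/3)·R1: [0, 0, -1, 2/3, -1]
R3 ← R3 + (1/3)·R1: [0, 0, 2, 4/3, 0]
R4 ← R4 − (2/3)·R1: [0, 0, -3, -2/3, -1]
R5 ← R5 − (5/3)·R1: [0, 0, 2, -20/3, 6]
R3 ← R3 + (2)·R2: [0, 0, 0, 8/3, -2]
R4 ← R4 − (3)·R2: [0, 0, 0, -8/3, 2]
R5 ← R5 + (2)·R2: [0, 0, 0, -16/3, 4]
R4 ← R4 + R3: [0, 0, 0, 0, 0]
R5 ← R5 + (2)·R3: [0, 0, 0, 0, 0]
Echelon form has 3 nonzero rows, so rank(M) = 3.
The rank gives the maximum number of linearly independent columns: 3.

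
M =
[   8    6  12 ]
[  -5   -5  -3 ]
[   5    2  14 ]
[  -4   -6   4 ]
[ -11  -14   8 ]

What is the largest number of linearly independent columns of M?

Row reduce to echelon form.
R2 ← R2 + (5/8)·R1: [0, -5/4, 9/2]
R3 ← R3 − (5/8)·R1: [0, -7/4, 13/2]
R4 ← R4 + (1/2)·R1: [0, -3, 10]
R5 ← R5 + (11/8)·R1: [0, -23/4, 49/2]
R3 ← R3 − (7/5)·R2: [0, 0, 1/5]
R4 ← R4 − (12/5)·R2: [0, 0, -4/5]
R5 ← R5 − (23/5)·R2: [0, 0, 19/5]
R4 ← R4 + (4)·R3: [0, 0, 0]
R5 ← R5 − (19)·R3: [0, 0, 0]
Echelon form has 3 nonzero rows, so rank(M) = 3.
The rank gives the maximum number of linearly independent columns: 3.

3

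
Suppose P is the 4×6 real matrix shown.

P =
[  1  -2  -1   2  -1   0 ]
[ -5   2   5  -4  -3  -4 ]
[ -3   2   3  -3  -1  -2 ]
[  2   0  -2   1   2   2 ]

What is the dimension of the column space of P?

2

Row reduce to echelon form.
R2 ← R2 + (5)·R1: [0, -8, 0, 6, -8, -4]
R3 ← R3 + (3)·R1: [0, -4, 0, 3, -4, -2]
R4 ← R4 − (2)·R1: [0, 4, 0, -3, 4, 2]
R3 ← R3 − (1/2)·R2: [0, 0, 0, 0, 0, 0]
R4 ← R4 + (1/2)·R2: [0, 0, 0, 0, 0, 0]
Echelon form has 2 nonzero rows, so rank(P) = 2.
The column space has dimension equal to the rank: 2.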